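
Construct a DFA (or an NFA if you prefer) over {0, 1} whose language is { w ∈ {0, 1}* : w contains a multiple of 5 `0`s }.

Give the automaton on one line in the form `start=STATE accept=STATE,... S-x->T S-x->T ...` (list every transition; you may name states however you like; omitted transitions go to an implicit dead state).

start=q0 accept=q0 q0-0->q1 q0-1->q0 q1-0->q2 q1-1->q1 q2-0->q3 q2-1->q2 q3-0->q4 q3-1->q3 q4-0->q0 q4-1->q4

Keep the running count of `0`s modulo 5: each `0` advances along the cycle q0 → q1 → q2 → q3 → q4 → q0 while other symbols loop. Accept at q0.
With 5 states:
        0   1  
>* q0   q1  q0 
   q1   q2  q1 
   q2   q3  q2 
   q3   q4  q3 
   q4   q0  q4 
(> = start, * = accepting)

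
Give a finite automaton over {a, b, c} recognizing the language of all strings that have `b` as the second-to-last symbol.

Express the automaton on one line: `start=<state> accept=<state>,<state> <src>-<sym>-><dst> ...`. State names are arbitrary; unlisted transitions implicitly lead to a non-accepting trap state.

A DFA must remember the last 2 symbols (since which symbol is second-to-last isn't known until the input ends). Use one state per possible window of the last ≤2 symbols; accept from those whose window starts with `b`.
          a    b    c  
>  q0     q1   q2   q3 
   q1     q4   q5   q6 
   q2     q7   q8   q9 
   q3    q10  q11  q12 
   q4     q4   q5   q6 
   q5     q7   q8   q9 
   q6    q10  q11  q12 
 * q7     q4   q5   q6 
 * q8     q7   q8   q9 
 * q9    q10  q11  q12 
   q10    q4   q5   q6 
   q11    q7   q8   q9 
   q12   q10  q11  q12 
(> = start, * = accepting)

start=q0 accept=q7,q8,q9 q0-a->q1 q0-b->q2 q0-c->q3 q1-a->q4 q1-b->q5 q1-c->q6 q2-a->q7 q2-b->q8 q2-c->q9 q3-a->q10 q3-b->q11 q3-c->q12 q4-a->q4 q4-b->q5 q4-c->q6 q5-a->q7 q5-b->q8 q5-c->q9 q6-a->q10 q6-b->q11 q6-c->q12 q7-a->q4 q7-b->q5 q7-c->q6 q8-a->q7 q8-b->q8 q8-c->q9 q9-a->q10 q9-b->q11 q9-c->q12 q10-a->q4 q10-b->q5 q10-c->q6 q11-a->q7 q11-b->q8 q11-c->q9 q12-a->q10 q12-b->q11 q12-c->q12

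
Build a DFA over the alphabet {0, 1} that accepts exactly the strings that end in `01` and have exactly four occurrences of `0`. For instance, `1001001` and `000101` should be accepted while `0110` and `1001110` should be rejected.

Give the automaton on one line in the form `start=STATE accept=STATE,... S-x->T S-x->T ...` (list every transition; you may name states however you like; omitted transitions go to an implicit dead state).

start=A accept=G A-0->B A-1->A B-0->C B-1->B C-0->D C-1->C D-0->E D-1->D E-0->F E-1->G F-0->F F-1->F G-0->F G-1->F

Run two small machines in parallel and take their product. One (3 states) tracks how much of the suffix `01` has currently been matched; the other (6 states) tracks the count of `0`s, saturating at 5. Each combined state is a pair, one component from each; accept when both components accept. Equivalent product states are then merged.
With 7 states:
       0  1 
>  A   B  A 
   B   C  B 
   C   D  C 
   D   E  D 
   E   F  G 
   F   F  F 
 * G   F  F 
(> = start, * = accepting)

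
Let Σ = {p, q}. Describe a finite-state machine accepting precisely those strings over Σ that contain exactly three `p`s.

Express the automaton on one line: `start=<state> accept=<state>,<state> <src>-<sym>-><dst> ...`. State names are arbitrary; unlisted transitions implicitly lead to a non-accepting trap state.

start=A accept=D A-p->B A-q->A B-p->C B-q->B C-p->D C-q->C D-p->E D-q->D E-p->E E-q->E

Count `p`s, saturating at 4: states A through D mean 0 through 3 `p`s seen; E means more than 3. Each `p` increments (capped at E); other symbols loop. Accept from {D}.
A 5-state machine:
       p  q 
>  A   B  A 
   B   C  B 
   C   D  C 
 * D   E  D 
   E   E  E 
(> = start, * = accepting)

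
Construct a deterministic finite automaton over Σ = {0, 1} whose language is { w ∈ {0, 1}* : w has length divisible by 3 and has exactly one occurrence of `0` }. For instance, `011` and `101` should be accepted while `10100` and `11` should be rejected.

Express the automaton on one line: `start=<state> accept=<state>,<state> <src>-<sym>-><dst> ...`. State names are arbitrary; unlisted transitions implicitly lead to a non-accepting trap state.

start=s0 accept=s6 s0-0->s1 s0-1->s2 s1-0->s3 s1-1->s4 s2-0->s4 s2-1->s5 s3-0->s3 s3-1->s3 s4-0->s3 s4-1->s6 s5-0->s6 s5-1->s0 s6-0->s3 s6-1->s1

Build one automaton per condition and run them in lockstep. One (3 states) tracks the input length modulo 3; the other (3 states) tracks the count of `0`s, saturating at 2. Each combined state is a pair, one component from each; accept when both components accept. Minimizing collapses redundant product states.
7 states suffice.
        0   1  
>  s0   s1  s2 
   s1   s3  s4 
   s2   s4  s5 
   s3   s3  s3 
   s4   s3  s6 
   s5   s6  s0 
 * s6   s3  s1 
(> = start, * = accepting)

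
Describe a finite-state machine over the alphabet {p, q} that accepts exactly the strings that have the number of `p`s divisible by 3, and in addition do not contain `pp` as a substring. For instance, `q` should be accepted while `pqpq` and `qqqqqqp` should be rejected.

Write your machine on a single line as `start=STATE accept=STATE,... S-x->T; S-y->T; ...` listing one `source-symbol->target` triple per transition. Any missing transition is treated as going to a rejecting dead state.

Run two small machines in parallel and take their product. The first has 3 states tracking the count of `p`s modulo 3; the second has 3 states tracking partial matches of the forbidden pattern `pp`. A product state is a pair (one from each), accepting exactly when both do. Equivalent product states are then merged.
7 states suffice.
        p   q  
>* s0   s1  s0 
   s1   s2  s3 
   s2   s2  s2 
   s3   s4  s3 
   s4   s2  s5 
   s5   s6  s5 
 * s6   s2  s0 
(> = start, * = accepting)

start=s0; accept=s0,s6; s0-p->s1; s0-q->s0; s1-p->s2; s1-q->s3; s2-p->s2; s2-q->s2; s3-p->s4; s3-q->s3; s4-p->s2; s4-q->s5; s5-p->s6; s5-q->s5; s6-p->s2; s6-q->s0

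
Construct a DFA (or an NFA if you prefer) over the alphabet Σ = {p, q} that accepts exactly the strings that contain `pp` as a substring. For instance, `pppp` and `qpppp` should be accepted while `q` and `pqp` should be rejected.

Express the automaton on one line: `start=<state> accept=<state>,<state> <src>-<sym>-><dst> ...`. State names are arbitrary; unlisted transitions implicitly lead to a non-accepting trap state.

States S0..S1 record the length of the longest prefix of `pp` that matches the current input suffix. Reaching S2 means `pp` has been seen, and we stay there forever. Accept from S2.
3 states suffice.
        p   q  
>  S0   S1  S0 
   S1   S2  S0 
 * S2   S2  S2 
(> = start, * = accepting)

start=S0 accept=S2 S0-p->S1 S0-q->S0 S1-p->S2 S1-q->S0 S2-p->S2 S2-q->S2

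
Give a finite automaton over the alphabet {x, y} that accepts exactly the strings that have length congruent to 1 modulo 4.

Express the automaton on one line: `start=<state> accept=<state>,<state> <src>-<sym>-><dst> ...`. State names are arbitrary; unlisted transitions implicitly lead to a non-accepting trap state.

Only the length mod 4 matters, so use a 4-cycle: from any state, every input symbol moves to the next state, wrapping q3 back to q0. Mark q1 accepting.
4 states suffice.
        x   y  
>  q0   q1  q1 
 * q1   q2  q2 
   q2   q3  q3 
   q3   q0  q0 
(> = start, * = accepting)

start=q0 accept=q1 q0-x->q1 q0-y->q1 q1-x->q2 q1-y->q2 q2-x->q3 q2-y->q3 q3-x->q0 q3-y->q0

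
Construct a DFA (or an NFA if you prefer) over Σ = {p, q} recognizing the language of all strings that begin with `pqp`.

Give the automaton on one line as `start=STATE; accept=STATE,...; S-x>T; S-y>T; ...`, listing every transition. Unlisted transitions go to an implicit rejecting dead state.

start=S0; accept=S3; S0-p>S1; S0-q>S4; S1-p>S4; S1-q>S2; S2-p>S3; S2-q>S4; S3-p>S3; S3-q>S3; S4-p>S4; S4-q>S4

Walk along `pqp` while the input agrees: from S0 take `p` to S1, and so on. Any deviation drops to the rejecting sink S4. Once S3 is reached the prefix is confirmed and every continuation is accepted.
5 states suffice.
        p   q  
>  S0   S1  S4 
   S1   S4  S2 
   S2   S3  S4 
 * S3   S3  S3 
   S4   S4  S4 
(> = start, * = accepting)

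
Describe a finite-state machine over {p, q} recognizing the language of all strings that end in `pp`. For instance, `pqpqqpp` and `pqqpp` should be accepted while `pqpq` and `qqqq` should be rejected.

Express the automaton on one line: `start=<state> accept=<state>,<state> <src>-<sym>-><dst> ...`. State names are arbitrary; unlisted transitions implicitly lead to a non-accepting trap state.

Remember how much of `pp` the current input suffix matches. State s0 means no match yet; s1 means the last symbol is `p`; s2 means the last 2 symbols are `pp`. Only s2 accepts. On a mismatch, fall back to the longest proper suffix that is still a prefix of `pp`.
A 3-state machine:
        p   q  
>  s0   s1  s0 
   s1   s2  s0 
 * s2   s2  s0 
(> = start, * = accepting)

start=s0 accept=s2 s0-p->s1 s0-q->s0 s1-p->s2 s1-q->s0 s2-p->s2 s2-q->s0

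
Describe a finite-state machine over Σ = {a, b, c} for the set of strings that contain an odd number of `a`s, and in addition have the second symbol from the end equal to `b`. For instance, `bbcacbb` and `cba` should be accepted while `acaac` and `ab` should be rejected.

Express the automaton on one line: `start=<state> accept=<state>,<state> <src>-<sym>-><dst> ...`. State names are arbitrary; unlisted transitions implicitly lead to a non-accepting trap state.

start=s0 accept=s7,s17,s18 s0-a->s1 s0-b->s2 s0-c->s3 s1-a->s4 s1-b->s5 s1-c->s6 s2-a->s7 s2-b->s8 s2-c->s9 s3-a->s10 s3-b->s11 s3-c->s12 s4-a->s13 s4-b->s14 s4-c->s15 s5-a->s16 s5-b->s17 s5-c->s18 s6-a->s19 s6-b->s20 s6-c->s21 s7-a->s4 s7-b->s5 s7-c->s6 s8-a->s7 s8-b->s8 s8-c->s9 s9-a->s10 s9-b->s11 s9-c->s12 s10-a->s4 s10-b->s5 s10-c->s6 s11-a->s7 s11-b->s8 s11-c->s9 s12-a->s10 s12-b->s11 s12-c->s12 s13-a->s4 s13-b->s5 s13-c->s6 s14-a->s7 s14-b->s8 s14-c->s9 s15-a->s10 s15-b->s11 s15-c->s12 s16-a->s13 s16-b->s14 s16-c->s15 s17-a->s16 s17-b->s17 s17-c->s18 s18-a->s19 s18-b->s20 s18-c->s21 s19-a->s13 s19-b->s14 s19-c->s15 s20-a->s16 s20-b->s17 s20-c->s18 s21-a->s19 s21-b->s20 s21-c->s21

Handle the two conditions separately and then intersect. One (2 states) tracks the count of `a`s modulo 2; the other (13 states) tracks the last 2 symbols read. Each combined state is a pair, one component from each; accept when both components accept.
          a    b    c  
>  s0     s1   s2   s3 
   s1     s4   s5   s6 
   s2     s7   s8   s9 
   s3    s10  s11  s12 
   s4    s13  s14  s15 
   s5    s16  s17  s18 
   s6    s19  s20  s21 
 * s7     s4   s5   s6 
   s8     s7   s8   s9 
   s9    s10  s11  s12 
   s10    s4   s5   s6 
   s11    s7   s8   s9 
   s12   s10  s11  s12 
   s13    s4   s5   s6 
   s14    s7   s8   s9 
   s15   s10  s11  s12 
   s16   s13  s14  s15 
 * s17   s16  s17  s18 
 * s18   s19  s20  s21 
   s19   s13  s14  s15 
   s20   s16  s17  s18 
   s21   s19  s20  s21 
(> = start, * = accepting)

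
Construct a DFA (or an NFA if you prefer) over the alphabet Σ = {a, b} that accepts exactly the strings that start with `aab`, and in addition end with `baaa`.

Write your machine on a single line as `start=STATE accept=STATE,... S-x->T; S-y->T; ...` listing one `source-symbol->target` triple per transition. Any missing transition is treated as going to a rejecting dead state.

start=S0; accept=S7; S0-a->S1; S0-b->S2; S1-a->S3; S1-b->S2; S2-a->S2; S2-b->S2; S3-a->S2; S3-b->S4; S4-a->S5; S4-b->S4; S5-a->S6; S5-b->S4; S6-a->S7; S6-b->S4; S7-a->S8; S7-b->S4; S8-a->S8; S8-b->S4

Handle the two conditions separately and then intersect. The first has 5 states tracking whether the input so far still matches the prefix `aab`; the second has 5 states tracking how much of the suffix `baaa` has currently been matched. A product state is a pair (one from each), accepting exactly when both do. After merging equivalent states the machine shrinks.
9 states suffice.
        a   b  
>  S0   S1  S2 
   S1   S3  S2 
   S2   S2  S2 
   S3   S2  S4 
   S4   S5  S4 
   S5   S6  S4 
   S6   S7  S4 
 * S7   S8  S4 
   S8   S8  S4 
(> = start, * = accepting)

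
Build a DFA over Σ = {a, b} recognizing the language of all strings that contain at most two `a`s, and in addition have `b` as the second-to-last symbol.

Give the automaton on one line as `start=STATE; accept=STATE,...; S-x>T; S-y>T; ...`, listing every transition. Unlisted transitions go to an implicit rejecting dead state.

start=q0; accept=q5,q6,q9,q10,q11; q0-a>q1; q0-b>q2; q1-a>q3; q1-b>q4; q2-a>q5; q2-b>q6; q3-a>q7; q3-b>q8; q4-a>q9; q4-b>q10; q5-a>q3; q5-b>q4; q6-a>q5; q6-b>q6; q7-a>q7; q7-b>q7; q8-a>q7; q8-b>q11; q9-a>q7; q9-b>q8; q10-a>q9; q10-b>q10; q11-a>q7; q11-b>q11

Build one automaton per condition and run them in lockstep. The first has 4 states tracking the count of `a`s, saturating at 3; the second has 7 states tracking the last 2 symbols read. A product state is a pair (one from each), accepting exactly when both do. Minimizing collapses redundant product states.
12 states suffice.
          a    b  
>  q0     q1   q2 
   q1     q3   q4 
   q2     q5   q6 
   q3     q7   q8 
   q4     q9  q10 
 * q5     q3   q4 
 * q6     q5   q6 
   q7     q7   q7 
   q8     q7  q11 
 * q9     q7   q8 
 * q10    q9  q10 
 * q11    q7  q11 
(> = start, * = accepting)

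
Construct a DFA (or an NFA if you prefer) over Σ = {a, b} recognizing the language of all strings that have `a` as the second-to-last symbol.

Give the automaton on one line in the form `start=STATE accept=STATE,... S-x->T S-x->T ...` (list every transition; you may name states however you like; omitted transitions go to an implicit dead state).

start=q0 accept=q3,q4 q0-a->q1 q0-b->q2 q1-a->q3 q1-b->q4 q2-a->q5 q2-b->q6 q3-a->q3 q3-b->q4 q4-a->q5 q4-b->q6 q5-a->q3 q5-b->q4 q6-a->q5 q6-b->q6

Because acceptance depends on a position counted from the end, the machine has to buffer the most recent 2 symbols. Make each state the string of the last up-to-2 symbols read; on input `x` shift the window left and append `x`. Accept when the buffered window has length 2 and begins with `a`.
7 states suffice.
        a   b  
>  q0   q1  q2 
   q1   q3  q4 
   q2   q5  q6 
 * q3   q3  q4 
 * q4   q5  q6 
   q5   q3  q4 
   q6   q5  q6 
(> = start, * = accepting)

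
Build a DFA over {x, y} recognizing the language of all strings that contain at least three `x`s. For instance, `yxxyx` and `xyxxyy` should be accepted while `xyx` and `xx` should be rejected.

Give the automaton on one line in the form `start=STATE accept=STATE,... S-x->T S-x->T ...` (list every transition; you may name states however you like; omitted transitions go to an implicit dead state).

start=S0 accept=S3,S4 S0-x->S1 S0-y->S0 S1-x->S2 S1-y->S1 S2-x->S3 S2-y->S2 S3-x->S4 S3-y->S3 S4-x->S4 S4-y->S4

Only the number of `x`s matters, and only up to 4. Make a chain S0 → S1 → S2 → S3 → S4 advanced by each `x` (with S4 absorbing); every other symbol self-loops. The accepting set is {S3, S4}.
With 5 states:
        x   y  
>  S0   S1  S0 
   S1   S2  S1 
   S2   S3  S2 
 * S3   S4  S3 
 * S4   S4  S4 
(> = start, * = accepting)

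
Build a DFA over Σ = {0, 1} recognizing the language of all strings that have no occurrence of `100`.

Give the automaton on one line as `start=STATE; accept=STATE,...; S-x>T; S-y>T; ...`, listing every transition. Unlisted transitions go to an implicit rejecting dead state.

start=A; accept=A,B,C; A-0>A; A-1>B; B-0>C; B-1>B; C-0>D; C-1>B; D-0>D; D-1>D

Track partial matches of the forbidden pattern `100`. State D is a dead state reached once `100` has occurred; every other state accepts. A means no part of `100` is currently matched.
A 4-state machine:
       0  1 
>* A   A  B 
 * B   C  B 
 * C   D  B 
   D   D  D 
(> = start, * = accepting)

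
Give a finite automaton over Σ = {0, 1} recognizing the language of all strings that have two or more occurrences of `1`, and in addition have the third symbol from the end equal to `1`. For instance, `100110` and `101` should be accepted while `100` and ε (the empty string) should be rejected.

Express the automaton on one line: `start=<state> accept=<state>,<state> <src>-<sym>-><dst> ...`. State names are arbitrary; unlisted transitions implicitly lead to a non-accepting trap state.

start=q0 accept=q5,q6,q7,q10 q0-0->q0 q0-1->q1 q1-0->q2 q1-1->q3 q2-0->q4 q2-1->q5 q3-0->q6 q3-1->q7 q4-0->q4 q4-1->q8 q5-0->q9 q5-1->q3 q6-0->q10 q6-1->q5 q7-0->q6 q7-1->q7 q8-0->q9 q8-1->q3 q9-0->q10 q9-1->q5 q10-0->q4 q10-1->q8

Run two small machines in parallel and take their product. The first has 4 states tracking the count of `1`s, saturating at 3; the second has 15 states tracking the last 3 symbols read. A product state is a pair (one from each), accepting exactly when both do. Minimizing collapses redundant product states.
With 11 states:
          0    1  
>  q0     q0   q1 
   q1     q2   q3 
   q2     q4   q5 
   q3     q6   q7 
   q4     q4   q8 
 * q5     q9   q3 
 * q6    q10   q5 
 * q7     q6   q7 
   q8     q9   q3 
   q9    q10   q5 
 * q10    q4   q8 
(> = start, * = accepting)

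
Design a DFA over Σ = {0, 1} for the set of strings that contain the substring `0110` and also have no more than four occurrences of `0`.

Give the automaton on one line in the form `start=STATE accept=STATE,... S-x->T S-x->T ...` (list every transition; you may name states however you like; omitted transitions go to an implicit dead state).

start=s0 accept=s10,s13,s15 s0-0->s1 s0-1->s0 s1-0->s2 s1-1->s3 s2-0->s4 s2-1->s5 s3-0->s2 s3-1->s6 s4-0->s7 s4-1->s8 s5-0->s4 s5-1->s9 s6-0->s10 s6-1->s11 s7-0->s7 s7-1->s7 s8-0->s7 s8-1->s12 s9-0->s13 s9-1->s14 s10-0->s13 s10-1->s10 s11-0->s2 s11-1->s11 s12-0->s15 s12-1->s7 s13-0->s15 s13-1->s13 s14-0->s4 s14-1->s14 s15-0->s7 s15-1->s15

Handle the two conditions separately and then intersect. The first has 5 states tracking whether and how much of `0110` has been seen; the second has 6 states tracking the count of `0`s, saturating at 5. A product state is a pair (one from each), accepting exactly when both do. Equivalent product states are then merged.
With 16 states:
          0    1  
>  s0     s1   s0 
   s1     s2   s3 
   s2     s4   s5 
   s3     s2   s6 
   s4     s7   s8 
   s5     s4   s9 
   s6    s10  s11 
   s7     s7   s7 
   s8     s7  s12 
   s9    s13  s14 
 * s10   s13  s10 
   s11    s2  s11 
   s12   s15   s7 
 * s13   s15  s13 
   s14    s4  s14 
 * s15    s7  s15 
(> = start, * = accepting)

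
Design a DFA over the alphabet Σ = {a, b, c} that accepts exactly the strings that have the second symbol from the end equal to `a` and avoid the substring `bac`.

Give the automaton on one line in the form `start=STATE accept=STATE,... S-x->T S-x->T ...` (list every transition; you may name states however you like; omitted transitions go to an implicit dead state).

start=q0 accept=q3,q4,q5 q0-a->q1 q0-b->q2 q0-c->q0 q1-a->q3 q1-b->q4 q1-c->q5 q2-a->q6 q2-b->q2 q2-c->q0 q3-a->q3 q3-b->q4 q3-c->q5 q4-a->q6 q4-b->q2 q4-c->q0 q5-a->q1 q5-b->q2 q5-c->q0 q6-a->q3 q6-b->q4 q6-c->q7 q7-a->q7 q7-b->q7 q7-c->q7

Handle the two conditions separately and then intersect. One (13 states) tracks the last 2 symbols read; the other (4 states) tracks partial matches of the forbidden pattern `bac`. Each combined state is a pair, one component from each; accept when both components accept. Minimizing collapses redundant product states.
An 8-state machine:
        a   b   c  
>  q0   q1  q2  q0 
   q1   q3  q4  q5 
   q2   q6  q2  q0 
 * q3   q3  q4  q5 
 * q4   q6  q2  q0 
 * q5   q1  q2  q0 
   q6   q3  q4  q7 
   q7   q7  q7  q7 
(> = start, * = accepting)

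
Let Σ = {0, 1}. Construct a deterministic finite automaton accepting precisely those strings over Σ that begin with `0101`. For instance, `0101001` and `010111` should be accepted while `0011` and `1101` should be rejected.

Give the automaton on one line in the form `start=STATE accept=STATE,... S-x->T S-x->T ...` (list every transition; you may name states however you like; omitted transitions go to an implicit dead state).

start=s0 accept=s4 s0-0->s1 s0-1->s5 s1-0->s5 s1-1->s2 s2-0->s3 s2-1->s5 s3-0->s5 s3-1->s4 s4-0->s4 s4-1->s4 s5-0->s5 s5-1->s5

Walk along `0101` while the input agrees: from s0 take `0` to s1, and so on. Any deviation drops to the rejecting sink s5. Once s4 is reached the prefix is confirmed and every continuation is accepted.
6 states suffice.
        0   1  
>  s0   s1  s5 
   s1   s5  s2 
   s2   s3  s5 
   s3   s5  s4 
 * s4   s4  s4 
   s5   s5  s5 
(> = start, * = accepting)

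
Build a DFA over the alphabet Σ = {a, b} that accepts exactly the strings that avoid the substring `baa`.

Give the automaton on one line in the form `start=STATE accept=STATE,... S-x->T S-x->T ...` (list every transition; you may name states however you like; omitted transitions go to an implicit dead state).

Track partial matches of the forbidden pattern `baa`. State s3 is a dead state reached once `baa` has occurred; every other state accepts. s0 means no part of `baa` is currently matched.
With 4 states:
        a   b  
>* s0   s0  s1 
 * s1   s2  s1 
 * s2   s3  s1 
   s3   s3  s3 
(> = start, * = accepting)

start=s0 accept=s0,s1,s2 s0-a->s0 s0-b->s1 s1-a->s2 s1-b->s1 s2-a->s3 s2-b->s1 s3-a->s3 s3-b->s3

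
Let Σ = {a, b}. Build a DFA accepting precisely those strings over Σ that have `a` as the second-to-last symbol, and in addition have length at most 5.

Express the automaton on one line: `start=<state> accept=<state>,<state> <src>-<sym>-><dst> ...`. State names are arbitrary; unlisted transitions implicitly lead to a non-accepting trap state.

start=q0 accept=q3,q4,q7,q8,q11,q12 q0-a->q1 q0-b->q2 q1-a->q3 q1-b->q4 q2-a->q5 q2-b->q6 q3-a->q7 q3-b->q8 q4-a->q9 q4-b->q10 q5-a->q7 q5-b->q8 q6-a->q9 q6-b->q10 q7-a->q11 q7-b->q12 q8-a->q13 q8-b->q14 q9-a->q11 q9-b->q12 q10-a->q13 q10-b->q14 q11-a->q12 q11-b->q12 q12-a->q14 q12-b->q14 q13-a->q12 q13-b->q12 q14-a->q14 q14-b->q14

Run two small machines in parallel and take their product. The first has 7 states tracking the last 2 symbols read; the second has 7 states tracking the input length, saturating at 6. A product state is a pair (one from each), accepting exactly when both do. Minimizing collapses redundant product states.
15 states suffice.
          a    b  
>  q0     q1   q2 
   q1     q3   q4 
   q2     q5   q6 
 * q3     q7   q8 
 * q4     q9  q10 
   q5     q7   q8 
   q6     q9  q10 
 * q7    q11  q12 
 * q8    q13  q14 
   q9    q11  q12 
   q10   q13  q14 
 * q11   q12  q12 
 * q12   q14  q14 
   q13   q12  q12 
   q14   q14  q14 
(> = start, * = accepting)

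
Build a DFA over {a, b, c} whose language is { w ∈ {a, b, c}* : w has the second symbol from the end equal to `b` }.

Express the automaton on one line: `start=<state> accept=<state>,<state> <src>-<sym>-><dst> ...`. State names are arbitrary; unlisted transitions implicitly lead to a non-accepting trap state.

A DFA must remember the last 2 symbols (since which symbol is second-to-last isn't known until the input ends). Use one state per possible window of the last ≤2 symbols; accept from those whose window starts with `b`.
          a    b    c  
>  s0     s1   s2   s3 
   s1     s4   s5   s6 
   s2     s7   s8   s9 
   s3    s10  s11  s12 
   s4     s4   s5   s6 
   s5     s7   s8   s9 
   s6    s10  s11  s12 
 * s7     s4   s5   s6 
 * s8     s7   s8   s9 
 * s9    s10  s11  s12 
   s10    s4   s5   s6 
   s11    s7   s8   s9 
   s12   s10  s11  s12 
(> = start, * = accepting)

start=s0 accept=s7,s8,s9 s0-a->s1 s0-b->s2 s0-c->s3 s1-a->s4 s1-b->s5 s1-c->s6 s2-a->s7 s2-b->s8 s2-c->s9 s3-a->s10 s3-b->s11 s3-c->s12 s4-a->s4 s4-b->s5 s4-c->s6 s5-a->s7 s5-b->s8 s5-c->s9 s6-a->s10 s6-b->s11 s6-c->s12 s7-a->s4 s7-b->s5 s7-c->s6 s8-a->s7 s8-b->s8 s8-c->s9 s9-a->s10 s9-b->s11 s9-c->s12 s10-a->s4 s10-b->s5 s10-c->s6 s11-a->s7 s11-b->s8 s11-c->s9 s12-a->s10 s12-b->s11 s12-c->s12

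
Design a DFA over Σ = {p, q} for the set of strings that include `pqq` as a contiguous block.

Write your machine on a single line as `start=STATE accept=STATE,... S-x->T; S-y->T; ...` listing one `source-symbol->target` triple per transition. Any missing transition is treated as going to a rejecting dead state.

Track how much of `pqq` has been matched so far: state s0 is no progress, s3 is the absorbing accept state reached once `pqq` has occurred. Intermediate states record partial matches; on a mismatch, fall back to the longest reusable overlap.
With 4 states:
        p   q  
>  s0   s1  s0 
   s1   s1  s2 
   s2   s1  s3 
 * s3   s3  s3 
(> = start, * = accepting)

start=s0; accept=s3; s0-p->s1; s0-q->s0; s1-p->s1; s1-q->s2; s2-p->s1; s2-q->s3; s3-p->s3; s3-q->s3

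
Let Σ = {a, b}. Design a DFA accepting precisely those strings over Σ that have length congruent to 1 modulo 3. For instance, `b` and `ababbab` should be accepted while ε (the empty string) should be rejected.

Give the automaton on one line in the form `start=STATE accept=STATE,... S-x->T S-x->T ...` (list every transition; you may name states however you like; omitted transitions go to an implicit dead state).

start=q0 accept=q1 q0-a->q1 q0-b->q1 q1-a->q2 q1-b->q2 q2-a->q0 q2-b->q0

Only the length mod 3 matters, so use a 3-cycle: from any state, every input symbol moves to the next state, wrapping q2 back to q0. Mark q1 accepting.
        a   b  
>  q0   q1  q1 
 * q1   q2  q2 
   q2   q0  q0 
(> = start, * = accepting)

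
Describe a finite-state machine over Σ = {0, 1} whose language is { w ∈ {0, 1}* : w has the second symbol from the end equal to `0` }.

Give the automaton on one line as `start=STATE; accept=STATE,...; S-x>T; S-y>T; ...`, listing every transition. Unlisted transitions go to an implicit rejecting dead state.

start=q0; accept=q3,q4; q0-0>q1; q0-1>q2; q1-0>q3; q1-1>q4; q2-0>q5; q2-1>q6; q3-0>q3; q3-1>q4; q4-0>q5; q4-1>q6; q5-0>q3; q5-1>q4; q6-0>q5; q6-1>q6

Because acceptance depends on a position counted from the end, the machine has to buffer the most recent 2 symbols. Make each state the string of the last up-to-2 symbols read; on input `x` shift the window left and append `x`. Accept when the buffered window has length 2 and begins with `0`.
With 7 states:
        0   1  
>  q0   q1  q2 
   q1   q3  q4 
   q2   q5  q6 
 * q3   q3  q4 
 * q4   q5  q6 
   q5   q3  q4 
   q6   q5  q6 
(> = start, * = accepting)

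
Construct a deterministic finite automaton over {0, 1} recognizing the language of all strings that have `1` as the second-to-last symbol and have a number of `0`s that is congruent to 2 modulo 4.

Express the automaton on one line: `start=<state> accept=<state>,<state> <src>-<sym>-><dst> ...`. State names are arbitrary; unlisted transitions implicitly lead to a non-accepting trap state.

start=S0 accept=S9,S14 S0-0->S1 S0-1->S2 S1-0->S3 S1-1->S4 S2-0->S5 S2-1->S6 S3-0->S7 S3-1->S8 S4-0->S9 S4-1->S10 S5-0->S3 S5-1->S4 S6-0->S5 S6-1->S6 S7-0->S11 S7-1->S12 S8-0->S13 S8-1->S14 S9-0->S7 S9-1->S8 S10-0->S9 S10-1->S10 S11-0->S15 S11-1->S16 S12-0->S17 S12-1->S18 S13-0->S11 S13-1->S12 S14-0->S13 S14-1->S14 S15-0->S3 S15-1->S4 S16-0->S5 S16-1->S6 S17-0->S15 S17-1->S16 S18-0->S17 S18-1->S18

Run two small machines in parallel and take their product. The first has 7 states tracking the last 2 symbols read; the second has 4 states tracking the count of `0`s modulo 4. A product state is a pair (one from each), accepting exactly when both do.
With 19 states:
          0    1  
>  S0     S1   S2 
   S1     S3   S4 
   S2     S5   S6 
   S3     S7   S8 
   S4     S9  S10 
   S5     S3   S4 
   S6     S5   S6 
   S7    S11  S12 
   S8    S13  S14 
 * S9     S7   S8 
   S10    S9  S10 
   S11   S15  S16 
   S12   S17  S18 
   S13   S11  S12 
 * S14   S13  S14 
   S15    S3   S4 
   S16    S5   S6 
   S17   S15  S16 
   S18   S17  S18 
(> = start, * = accepting)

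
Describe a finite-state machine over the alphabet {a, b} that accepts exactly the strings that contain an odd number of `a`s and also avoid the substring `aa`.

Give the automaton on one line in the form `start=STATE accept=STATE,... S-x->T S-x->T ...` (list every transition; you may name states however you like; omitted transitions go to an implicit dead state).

Build one automaton per condition and run them in lockstep. The first has 2 states tracking the count of `a`s modulo 2; the second has 3 states tracking partial matches of the forbidden pattern `aa`. A product state is a pair (one from each), accepting exactly when both do.
        a   b  
>  s0   s1  s0 
 * s1   s2  s3 
   s2   s4  s2 
 * s3   s5  s3 
   s4   s2  s4 
   s5   s4  s0 
(> = start, * = accepting)

start=s0 accept=s1,s3 s0-a->s1 s0-b->s0 s1-a->s2 s1-b->s3 s2-a->s4 s2-b->s2 s3-a->s5 s3-b->s3 s4-a->s2 s4-b->s4 s5-a->s4 s5-b->s0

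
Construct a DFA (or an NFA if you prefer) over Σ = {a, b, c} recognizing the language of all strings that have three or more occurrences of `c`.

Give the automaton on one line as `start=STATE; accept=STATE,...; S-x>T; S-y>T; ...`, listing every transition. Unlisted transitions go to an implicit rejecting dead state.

Only the number of `c`s matters, and only up to 4. Make a chain s0 → s1 → s2 → s3 → s4 advanced by each `c` (with s4 absorbing); every other symbol self-loops. The accepting set is {s3, s4}.
With 5 states:
        a   b   c  
>  s0   s0  s0  s1 
   s1   s1  s1  s2 
   s2   s2  s2  s3 
 * s3   s3  s3  s4 
 * s4   s4  s4  s4 
(> = start, * = accepting)

start=s0; accept=s3,s4; s0-a>s0; s0-b>s0; s0-c>s1; s1-a>s1; s1-b>s1; s1-c>s2; s2-a>s2; s2-b>s2; s2-c>s3; s3-a>s3; s3-b>s3; s3-c>s4; s4-a>s4; s4-b>s4; s4-c>s4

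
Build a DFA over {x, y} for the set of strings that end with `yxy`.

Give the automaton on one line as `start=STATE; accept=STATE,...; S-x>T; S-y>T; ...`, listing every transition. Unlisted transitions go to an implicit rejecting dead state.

start=q0; accept=q3; q0-x>q0; q0-y>q1; q1-x>q2; q1-y>q1; q2-x>q0; q2-y>q3; q3-x>q2; q3-y>q1

Let each state record the length of the longest suffix of the input read so far that is also a prefix of `yxy`. q1 means the last symbol is `y`; q2 means the last 2 symbols are `yx`; q3 means the last 3 symbols are `yxy`. Accept only at q3, where the string currently ends in `yxy`.
        x   y  
>  q0   q0  q1 
   q1   q2  q1 
   q2   q0  q3 
 * q3   q2  q1 
(> = start, * = accepting)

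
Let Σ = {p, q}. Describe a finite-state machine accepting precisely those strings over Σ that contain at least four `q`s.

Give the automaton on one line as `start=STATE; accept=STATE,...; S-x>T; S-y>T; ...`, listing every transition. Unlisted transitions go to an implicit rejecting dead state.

Count `q`s, saturating at 5: states S0 through S4 mean 0 through 4 `q`s seen; S5 means more than 4. Each `q` increments (capped at S5); other symbols loop. Accept from {S4, S5}.
A 6-state machine:
        p   q  
>  S0   S0  S1 
   S1   S1  S2 
   S2   S2  S3 
   S3   S3  S4 
 * S4   S4  S5 
 * S5   S5  S5 
(> = start, * = accepting)

start=S0; accept=S4,S5; S0-p>S0; S0-q>S1; S1-p>S1; S1-q>S2; S2-p>S2; S2-q>S3; S3-p>S3; S3-q>S4; S4-p>S4; S4-q>S5; S5-p>S5; S5-q>S5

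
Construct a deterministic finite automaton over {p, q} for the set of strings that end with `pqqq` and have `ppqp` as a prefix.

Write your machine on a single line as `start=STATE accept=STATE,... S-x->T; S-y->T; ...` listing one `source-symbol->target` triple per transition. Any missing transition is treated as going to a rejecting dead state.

Handle the two conditions separately and then intersect. One (5 states) tracks how much of the suffix `pqqq` has currently been matched; the other (6 states) tracks whether the input so far still matches the prefix `ppqp`. Each combined state is a pair, one component from each; accept when both components accept. Equivalent product states are then merged.
10 states suffice.
       p  q 
>  A   B  C 
   B   D  C 
   C   C  C 
   D   C  E 
   E   F  C 
   F   F  G 
   G   F  H 
   H   F  I 
 * I   F  J 
   J   F  J 
(> = start, * = accepting)

start=A; accept=I; A-p->B; A-q->C; B-p->D; B-q->C; C-p->C; C-q->C; D-p->C; D-q->E; E-p->F; E-q->C; F-p->F; F-q->G; G-p->F; G-q->H; H-p->F; H-q->I; I-p->F; I-q->J; J-p->F; J-q->J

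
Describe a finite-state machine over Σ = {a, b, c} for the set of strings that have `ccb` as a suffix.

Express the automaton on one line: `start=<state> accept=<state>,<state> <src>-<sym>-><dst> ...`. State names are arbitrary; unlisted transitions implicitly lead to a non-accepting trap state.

start=q0 accept=q3 q0-a->q0 q0-b->q0 q0-c->q1 q1-a->q0 q1-b->q0 q1-c->q2 q2-a->q0 q2-b->q3 q2-c->q2 q3-a->q0 q3-b->q0 q3-c->q1

Remember how much of `ccb` the current input suffix matches. State q0 means no match yet; q1 means the last symbol is `c`; q2 means the last 2 symbols are `cc`; q3 means the last 3 symbols are `ccb`. Only q3 accepts. On a mismatch, fall back to the longest proper suffix that is still a prefix of `ccb`.
With 4 states:
        a   b   c  
>  q0   q0  q0  q1 
   q1   q0  q0  q2 
   q2   q0  q3  q2 
 * q3   q0  q0  q1 
(> = start, * = accepting)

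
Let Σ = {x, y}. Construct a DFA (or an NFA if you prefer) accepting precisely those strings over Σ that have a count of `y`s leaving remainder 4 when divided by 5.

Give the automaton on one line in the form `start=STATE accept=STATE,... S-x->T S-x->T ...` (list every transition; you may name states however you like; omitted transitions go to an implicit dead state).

Keep the running count of `y`s modulo 5: each `y` advances along the cycle s0 → s1 → s2 → s3 → s4 → s0 while other symbols loop. Accept at s4.
5 states suffice.
        x   y  
>  s0   s0  s1 
   s1   s1  s2 
   s2   s2  s3 
   s3   s3  s4 
 * s4   s4  s0 
(> = start, * = accepting)

start=s0 accept=s4 s0-x->s0 s0-y->s1 s1-x->s1 s1-y->s2 s2-x->s2 s2-y->s3 s3-x->s3 s3-y->s4 s4-x->s4 s4-y->s0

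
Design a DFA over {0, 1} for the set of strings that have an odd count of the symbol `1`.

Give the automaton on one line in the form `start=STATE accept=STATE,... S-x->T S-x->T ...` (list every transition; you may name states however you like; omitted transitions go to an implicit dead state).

Keep the running count of `1`s modulo 2: each `1` advances along the cycle q0 → q1 → q0 while other symbols loop. Accept at q1.
With 2 states:
        0   1  
>  q0   q0  q1 
 * q1   q1  q0 
(> = start, * = accepting)

start=q0 accept=q1 q0-0->q0 q0-1->q1 q1-0->q1 q1-1->q0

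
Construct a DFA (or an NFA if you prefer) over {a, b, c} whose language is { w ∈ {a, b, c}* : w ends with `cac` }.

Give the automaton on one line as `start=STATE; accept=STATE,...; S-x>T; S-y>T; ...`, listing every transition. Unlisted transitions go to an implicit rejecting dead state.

Let each state record the length of the longest suffix of the input read so far that is also a prefix of `cac`. s1 means the last symbol is `c`; s2 means the last 2 symbols are `ca`; s3 means the last 3 symbols are `cac`. Accept only at s3, where the string currently ends in `cac`.
        a   b   c  
>  s0   s0  s0  s1 
   s1   s2  s0  s1 
   s2   s0  s0  s3 
 * s3   s2  s0  s1 
(> = start, * = accepting)

start=s0; accept=s3; s0-a>s0; s0-b>s0; s0-c>s1; s1-a>s2; s1-b>s0; s1-c>s1; s2-a>s0; s2-b>s0; s2-c>s3; s3-a>s2; s3-b>s0; s3-c>s1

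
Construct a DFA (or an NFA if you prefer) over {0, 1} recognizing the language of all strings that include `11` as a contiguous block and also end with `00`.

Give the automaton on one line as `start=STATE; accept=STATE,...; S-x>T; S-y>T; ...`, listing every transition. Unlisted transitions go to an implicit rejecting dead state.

Handle the two conditions separately and then intersect. The first has 3 states tracking whether and how much of `11` has been seen; the second has 3 states tracking how much of the suffix `00` has currently been matched. A product state is a pair (one from each), accepting exactly when both do. Equivalent product states are then merged.
5 states suffice.
        0   1  
>  q0   q0  q1 
   q1   q0  q2 
   q2   q3  q2 
   q3   q4  q2 
 * q4   q4  q2 
(> = start, * = accepting)

start=q0; accept=q4; q0-0>q0; q0-1>q1; q1-0>q0; q1-1>q2; q2-0>q3; q2-1>q2; q3-0>q4; q3-1>q2; q4-0>q4; q4-1>q2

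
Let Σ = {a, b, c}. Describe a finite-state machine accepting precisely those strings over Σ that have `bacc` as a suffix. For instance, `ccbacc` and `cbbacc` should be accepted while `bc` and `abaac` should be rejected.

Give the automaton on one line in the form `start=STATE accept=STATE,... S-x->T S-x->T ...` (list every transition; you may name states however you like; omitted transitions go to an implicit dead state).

start=S0 accept=S4 S0-a->S0 S0-b->S1 S0-c->S0 S1-a->S2 S1-b->S1 S1-c->S0 S2-a->S0 S2-b->S1 S2-c->S3 S3-a->S0 S3-b->S1 S3-c->S4 S4-a->S0 S4-b->S1 S4-c->S0

Let each state record the length of the longest suffix of the input read so far that is also a prefix of `bacc`. S1 means the last symbol is `b`; S2 means the last 2 symbols are `ba`; S3 means the last 3 symbols are `bac`; S4 means the last 4 symbols are `bacc`. Accept only at S4, where the string currently ends in `bacc`.
5 states suffice.
        a   b   c  
>  S0   S0  S1  S0 
   S1   S2  S1  S0 
   S2   S0  S1  S3 
   S3   S0  S1  S4 
 * S4   S0  S1  S0 
(> = start, * = accepting)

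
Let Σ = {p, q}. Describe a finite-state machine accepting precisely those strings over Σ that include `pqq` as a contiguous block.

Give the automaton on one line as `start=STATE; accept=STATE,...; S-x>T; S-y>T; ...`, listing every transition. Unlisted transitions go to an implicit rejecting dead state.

Track how much of `pqq` has been matched so far: state S0 is no progress, S3 is the absorbing accept state reached once `pqq` has occurred. Intermediate states record partial matches; on a mismatch, fall back to the longest reusable overlap.
4 states suffice.
        p   q  
>  S0   S1  S0 
   S1   S1  S2 
   S2   S1  S3 
 * S3   S3  S3 
(> = start, * = accepting)

start=S0; accept=S3; S0-p>S1; S0-q>S0; S1-p>S1; S1-q>S2; S2-p>S1; S2-q>S3; S3-p>S3; S3-q>S3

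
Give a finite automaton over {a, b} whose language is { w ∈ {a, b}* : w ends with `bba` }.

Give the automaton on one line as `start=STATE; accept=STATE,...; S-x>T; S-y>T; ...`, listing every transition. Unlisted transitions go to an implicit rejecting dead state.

start=S0; accept=S3; S0-a>S0; S0-b>S1; S1-a>S0; S1-b>S2; S2-a>S3; S2-b>S2; S3-a>S0; S3-b>S1

Remember how much of `bba` the current input suffix matches. State S0 means no match yet; S1 means the last symbol is `b`; S2 means the last 2 symbols are `bb`; S3 means the last 3 symbols are `bba`. Only S3 accepts. On a mismatch, fall back to the longest proper suffix that is still a prefix of `bba`.
With 4 states:
        a   b  
>  S0   S0  S1 
   S1   S0  S2 
   S2   S3  S2 
 * S3   S0  S1 
(> = start, * = accepting)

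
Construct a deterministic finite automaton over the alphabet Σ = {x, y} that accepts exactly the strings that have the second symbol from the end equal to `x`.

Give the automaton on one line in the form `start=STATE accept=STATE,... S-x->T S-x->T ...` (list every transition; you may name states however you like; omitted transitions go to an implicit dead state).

start=q0 accept=q3,q4 q0-x->q1 q0-y->q2 q1-x->q3 q1-y->q4 q2-x->q5 q2-y->q6 q3-x->q3 q3-y->q4 q4-x->q5 q4-y->q6 q5-x->q3 q5-y->q4 q6-x->q5 q6-y->q6

Because acceptance depends on a position counted from the end, the machine has to buffer the most recent 2 symbols. Make each state the string of the last up-to-2 symbols read; on input `x` shift the window left and append `x`. Accept when the buffered window has length 2 and begins with `x`.
With 7 states:
        x   y  
>  q0   q1  q2 
   q1   q3  q4 
   q2   q5  q6 
 * q3   q3  q4 
 * q4   q5  q6 
   q5   q3  q4 
   q6   q5  q6 
(> = start, * = accepting)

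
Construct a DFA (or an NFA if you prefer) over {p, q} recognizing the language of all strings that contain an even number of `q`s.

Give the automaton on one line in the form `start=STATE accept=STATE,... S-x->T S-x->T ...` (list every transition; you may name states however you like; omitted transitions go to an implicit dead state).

start=S0 accept=S0 S0-p->S0 S0-q->S1 S1-p->S1 S1-q->S0

Keep the running count of `q`s modulo 2: each `q` advances along the cycle S0 → S1 → S0 while other symbols loop. Accept at S0.
With 2 states:
        p   q  
>* S0   S0  S1 
   S1   S1  S0 
(> = start, * = accepting)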